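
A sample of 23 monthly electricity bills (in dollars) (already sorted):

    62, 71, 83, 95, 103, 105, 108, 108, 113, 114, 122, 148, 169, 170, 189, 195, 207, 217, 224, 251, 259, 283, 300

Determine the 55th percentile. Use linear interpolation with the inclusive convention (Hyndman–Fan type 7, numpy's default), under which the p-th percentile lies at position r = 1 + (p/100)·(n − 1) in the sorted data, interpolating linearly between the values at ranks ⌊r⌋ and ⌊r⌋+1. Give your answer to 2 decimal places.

n = 23.
r = 1 + (55/100)·(23 − 1) = 1 + 12.1 = 13.1.
Rank 13 is 169 and rank 14 is 170.
Interpolate: 169 + 0.1·(170 − 169) = 169 + 0.1·1 = 169.1.

169.10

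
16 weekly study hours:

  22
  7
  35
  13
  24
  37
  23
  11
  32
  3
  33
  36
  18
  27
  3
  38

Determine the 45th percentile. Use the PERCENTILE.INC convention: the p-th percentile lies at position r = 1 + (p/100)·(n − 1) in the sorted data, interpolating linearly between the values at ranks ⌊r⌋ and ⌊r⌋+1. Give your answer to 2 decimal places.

Sorted: 3, 3, 7, 11, 13, 18, 22, 23, 24, 27, 32, 33, 35, 36, 37, 38.
n = 16.
r = 1 + (45/100)·(16 − 1) = 1 + 6.75 = 7.75.
Rank 7 is 22 and rank 8 is 23.
Interpolate: 22 + 0.75·(23 − 22) = 22 + 0.75·1 = 22.75.

22.75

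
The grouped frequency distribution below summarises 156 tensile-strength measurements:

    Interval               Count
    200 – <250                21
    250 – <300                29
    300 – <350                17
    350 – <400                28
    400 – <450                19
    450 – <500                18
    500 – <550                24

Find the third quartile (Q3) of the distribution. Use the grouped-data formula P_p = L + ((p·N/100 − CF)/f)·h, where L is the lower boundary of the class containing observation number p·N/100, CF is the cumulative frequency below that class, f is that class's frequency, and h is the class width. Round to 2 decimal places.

458.33

N = 156; target position k = 75/100 · 156 = 117.
Cumulative frequencies: 21, 50, 67, 95, 114, 132, 156.
Observation 117 falls in the class 450 – <500.
L = 450, CF = 114, f = 18, h = 50.
P75 = 450 + ((117 − 114)/18)·50 = 450 + 8.33333 = 458.333.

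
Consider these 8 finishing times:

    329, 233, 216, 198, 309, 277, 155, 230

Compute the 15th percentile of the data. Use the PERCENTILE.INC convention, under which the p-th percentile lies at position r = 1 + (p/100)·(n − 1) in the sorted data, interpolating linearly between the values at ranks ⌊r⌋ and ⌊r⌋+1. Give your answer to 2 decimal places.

198.90

Sorted: 155, 198, 216, 230, 233, 277, 309, 329.
n = 8.
r = 1 + (15/100)·(8 − 1) = 1 + 1.05 = 2.05.
Rank 2 is 198 and rank 3 is 216.
Interpolate: 198 + 0.05·(216 − 198) = 198 + 0.05·18 = 198.9.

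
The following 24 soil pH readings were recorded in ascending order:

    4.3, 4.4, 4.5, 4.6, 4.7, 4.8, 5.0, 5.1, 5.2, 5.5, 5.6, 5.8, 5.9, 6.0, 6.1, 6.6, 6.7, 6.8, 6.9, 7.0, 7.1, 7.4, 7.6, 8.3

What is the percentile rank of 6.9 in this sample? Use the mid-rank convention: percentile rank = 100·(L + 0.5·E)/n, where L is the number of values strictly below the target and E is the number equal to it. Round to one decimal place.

Count below 6.9: L = 18; count equal: E = 1; n = 24.
Percentile rank = 100·(18 + 0.5·1)/24 = 100·18.5/24 = 77.08.

77.1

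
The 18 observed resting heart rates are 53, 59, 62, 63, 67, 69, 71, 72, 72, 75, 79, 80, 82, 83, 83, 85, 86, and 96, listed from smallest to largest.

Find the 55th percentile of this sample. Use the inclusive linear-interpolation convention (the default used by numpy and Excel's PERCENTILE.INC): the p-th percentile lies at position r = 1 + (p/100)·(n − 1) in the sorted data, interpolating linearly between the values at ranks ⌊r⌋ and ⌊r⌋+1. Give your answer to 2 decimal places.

n = 18.
r = 1 + (55/100)·(18 − 1) = 1 + 9.35 = 10.35.
Rank 10 is 75 and rank 11 is 79.
Interpolate: 75 + 0.35·(79 − 75) = 75 + 0.35·4 = 76.4.

76.40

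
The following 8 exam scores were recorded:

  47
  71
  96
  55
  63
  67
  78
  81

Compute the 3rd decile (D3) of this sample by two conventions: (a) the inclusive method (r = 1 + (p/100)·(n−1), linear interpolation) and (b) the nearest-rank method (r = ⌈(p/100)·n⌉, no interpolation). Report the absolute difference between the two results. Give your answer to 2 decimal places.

Sorted: 47, 55, 63, 67, 71, 78, 81, 96.
n = 8.
(a) r = 3.1; between ranks 3 (63) and 4 (67): 63.4.
(b) the nearest-rank method: rank 3 → 63.
|63.4 − 63| = 0.4.

0.40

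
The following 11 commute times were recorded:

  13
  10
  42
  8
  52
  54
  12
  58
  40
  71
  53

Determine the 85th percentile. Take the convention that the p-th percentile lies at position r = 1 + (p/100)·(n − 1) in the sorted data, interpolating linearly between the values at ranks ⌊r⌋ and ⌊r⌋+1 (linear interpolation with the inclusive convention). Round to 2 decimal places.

Sorted: 8, 10, 12, 13, 40, 42, 52, 53, 54, 58, 71.
n = 11.
r = 1 + (85/100)·(11 − 1) = 1 + 8.5 = 9.5.
Rank 9 is 54 and rank 10 is 58.
Interpolate: 54 + 0.5·(58 − 54) = 54 + 0.5·4 = 56.

56.00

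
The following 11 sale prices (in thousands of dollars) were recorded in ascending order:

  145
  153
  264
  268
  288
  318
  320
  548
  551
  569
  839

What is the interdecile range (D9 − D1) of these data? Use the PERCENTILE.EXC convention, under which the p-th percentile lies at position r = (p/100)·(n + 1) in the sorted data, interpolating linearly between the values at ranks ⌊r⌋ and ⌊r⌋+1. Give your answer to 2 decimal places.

638.40

n = 11.
P10: r = 1.2; ranks 1–2 are 145, 153; interpolating gives 146.6.
P90: r = 10.8; ranks 10–11 are 569, 839; interpolating gives 785.
Difference: 785 − 146.6 = 638.4.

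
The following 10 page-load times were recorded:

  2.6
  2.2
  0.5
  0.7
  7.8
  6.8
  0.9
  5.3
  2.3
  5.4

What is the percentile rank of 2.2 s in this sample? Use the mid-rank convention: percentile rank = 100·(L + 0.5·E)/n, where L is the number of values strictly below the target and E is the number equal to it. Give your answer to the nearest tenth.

Sorted: 0.5, 0.7, 0.9, 2.2, 2.3, 2.6, 5.3, 5.4, 6.8, 7.8.
Count below 2.2: L = 3; count equal: E = 1; n = 10.
Percentile rank = 100·(3 + 0.5·1)/10 = 100·3.5/10 = 35.

35.0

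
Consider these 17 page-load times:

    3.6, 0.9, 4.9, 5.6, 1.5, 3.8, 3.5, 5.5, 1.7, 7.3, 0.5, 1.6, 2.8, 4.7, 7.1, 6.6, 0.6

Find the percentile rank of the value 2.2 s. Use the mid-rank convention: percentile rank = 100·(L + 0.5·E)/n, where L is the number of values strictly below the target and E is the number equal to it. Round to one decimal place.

35.3

Sorted: 0.5, 0.6, 0.9, 1.5, 1.6, 1.7, 2.8, 3.5, 3.6, 3.8, 4.7, 4.9, 5.5, 5.6, 6.6, 7.1, 7.3.
Count below 2.2: L = 6; count equal: E = 0; n = 17.
Percentile rank = 100·(6 + 0.5·0)/17 = 100·6/17 = 35.29.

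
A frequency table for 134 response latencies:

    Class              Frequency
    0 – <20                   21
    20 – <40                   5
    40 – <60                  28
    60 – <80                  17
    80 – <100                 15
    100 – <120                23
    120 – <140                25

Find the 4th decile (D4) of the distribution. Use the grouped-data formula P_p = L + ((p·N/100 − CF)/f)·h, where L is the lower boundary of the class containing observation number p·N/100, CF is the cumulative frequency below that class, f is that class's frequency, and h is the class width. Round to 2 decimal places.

N = 134; target position k = 40/100 · 134 = 53.6.
Cumulative frequencies: 21, 26, 54, 71, 86, 109, 134.
Observation 53.6 falls in the class 40 – <60.
L = 40, CF = 26, f = 28, h = 20.
P40 = 40 + ((53.6 − 26)/28)·20 = 40 + 19.7143 = 59.7143.

59.71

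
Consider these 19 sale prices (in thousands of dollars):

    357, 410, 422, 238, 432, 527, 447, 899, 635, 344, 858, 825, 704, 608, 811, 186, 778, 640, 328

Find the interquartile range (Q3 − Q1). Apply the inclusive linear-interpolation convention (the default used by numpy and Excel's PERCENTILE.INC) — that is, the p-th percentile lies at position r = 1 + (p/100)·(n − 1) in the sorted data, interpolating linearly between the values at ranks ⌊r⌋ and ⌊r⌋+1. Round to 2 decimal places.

Sorted: 186, 238, 328, 344, 357, 410, 422, 432, 447, 527, 608, 635, 640, 704, 778, 811, 825, 858, 899.
n = 19.
P25: r = 5.5; ranks 5–6 are 357, 410; interpolating gives 383.5.
P75: r = 14.5; ranks 14–15 are 704, 778; interpolating gives 741.
Difference: 741 − 383.5 = 357.5.

357.50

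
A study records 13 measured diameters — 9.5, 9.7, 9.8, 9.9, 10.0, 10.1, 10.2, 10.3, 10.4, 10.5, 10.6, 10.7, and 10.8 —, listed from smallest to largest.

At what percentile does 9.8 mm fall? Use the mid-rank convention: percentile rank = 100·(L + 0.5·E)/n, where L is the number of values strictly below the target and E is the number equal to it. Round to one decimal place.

Count below 9.8: L = 2; count equal: E = 1; n = 13.
Percentile rank = 100·(2 + 0.5·1)/13 = 100·2.5/13 = 19.23.

19.2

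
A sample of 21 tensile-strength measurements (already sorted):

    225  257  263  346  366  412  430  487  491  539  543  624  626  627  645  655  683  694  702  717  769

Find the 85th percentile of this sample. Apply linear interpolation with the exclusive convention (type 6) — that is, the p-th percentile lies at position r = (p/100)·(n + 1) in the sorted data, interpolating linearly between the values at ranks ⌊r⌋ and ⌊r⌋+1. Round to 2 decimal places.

n = 21.
r = (85/100)·(21 + 1) = 18.7.
Rank 18 is 694 and rank 19 is 702.
Interpolate: 694 + 0.7·(702 − 694) = 694 + 0.7·8 = 699.6.

699.60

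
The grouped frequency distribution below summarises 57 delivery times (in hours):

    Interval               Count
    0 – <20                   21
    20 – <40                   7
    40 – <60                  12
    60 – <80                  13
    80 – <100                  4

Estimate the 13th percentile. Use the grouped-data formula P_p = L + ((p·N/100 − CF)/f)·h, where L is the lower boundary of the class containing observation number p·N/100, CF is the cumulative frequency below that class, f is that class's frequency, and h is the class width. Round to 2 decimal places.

7.06

N = 57; target position k = 13/100 · 57 = 7.41.
Cumulative frequencies: 21, 28, 40, 53, 57.
Observation 7.41 falls in the class 0 – <20.
L = 0, CF = 0, f = 21, h = 20.
P13 = 0 + ((7.41 − 0)/21)·20 = 0 + 7.05714 = 7.05714.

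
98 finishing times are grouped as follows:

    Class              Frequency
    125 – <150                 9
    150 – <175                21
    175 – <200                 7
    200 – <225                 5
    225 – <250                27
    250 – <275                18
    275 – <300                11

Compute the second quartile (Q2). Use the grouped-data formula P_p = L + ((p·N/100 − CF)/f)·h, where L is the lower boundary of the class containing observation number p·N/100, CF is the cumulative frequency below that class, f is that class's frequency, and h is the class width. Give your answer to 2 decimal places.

231.48

N = 98; target position k = 50/100 · 98 = 49.
Cumulative frequencies: 9, 30, 37, 42, 69, 87, 98.
Observation 49 falls in the class 225 – <250.
L = 225, CF = 42, f = 27, h = 25.
P50 = 225 + ((49 − 42)/27)·25 = 225 + 6.48148 = 231.481.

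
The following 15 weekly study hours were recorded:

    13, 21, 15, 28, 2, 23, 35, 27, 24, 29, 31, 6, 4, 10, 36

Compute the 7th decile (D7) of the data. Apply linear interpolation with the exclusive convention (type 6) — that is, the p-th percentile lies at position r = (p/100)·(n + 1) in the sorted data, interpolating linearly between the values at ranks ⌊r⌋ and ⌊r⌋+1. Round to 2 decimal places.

28.20

Sorted: 2, 4, 6, 10, 13, 15, 21, 23, 24, 27, 28, 29, 31, 35, 36.
n = 15.
r = (70/100)·(15 + 1) = 11.2.
Rank 11 is 28 and rank 12 is 29.
Interpolate: 28 + 0.2·(29 − 28) = 28 + 0.2·1 = 28.2.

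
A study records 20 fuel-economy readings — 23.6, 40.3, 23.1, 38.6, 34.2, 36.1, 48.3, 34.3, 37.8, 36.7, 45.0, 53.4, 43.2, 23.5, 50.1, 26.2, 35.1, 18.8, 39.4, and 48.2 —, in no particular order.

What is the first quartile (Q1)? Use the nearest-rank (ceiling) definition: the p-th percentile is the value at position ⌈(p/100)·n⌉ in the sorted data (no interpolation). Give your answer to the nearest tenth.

26.2

Sorted: 18.8, 23.1, 23.5, 23.6, 26.2, 34.2, 34.3, 35.1, 36.1, 36.7, 37.8, 38.6, 39.4, 40.3, 43.2, 45.0, 48.2, 48.3, 50.1, 53.4.
n = 20.
Position = ⌈25/100 · 20⌉ = ⌈5⌉ = 5.
The value at rank 5 is 26.2.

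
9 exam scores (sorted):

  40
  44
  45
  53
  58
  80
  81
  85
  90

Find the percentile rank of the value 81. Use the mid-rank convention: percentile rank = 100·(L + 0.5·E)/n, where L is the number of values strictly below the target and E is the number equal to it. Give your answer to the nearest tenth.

72.2

Count below 81: L = 6; count equal: E = 1; n = 9.
Percentile rank = 100·(6 + 0.5·1)/9 = 100·6.5/9 = 72.22.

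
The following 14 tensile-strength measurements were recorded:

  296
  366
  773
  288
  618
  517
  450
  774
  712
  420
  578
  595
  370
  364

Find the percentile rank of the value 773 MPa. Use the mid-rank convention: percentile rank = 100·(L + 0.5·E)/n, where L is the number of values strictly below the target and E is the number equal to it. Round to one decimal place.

89.3

Sorted: 288, 296, 364, 366, 370, 420, 450, 517, 578, 595, 618, 712, 773, 774.
Count below 773: L = 12; count equal: E = 1; n = 14.
Percentile rank = 100·(12 + 0.5·1)/14 = 100·12.5/14 = 89.29.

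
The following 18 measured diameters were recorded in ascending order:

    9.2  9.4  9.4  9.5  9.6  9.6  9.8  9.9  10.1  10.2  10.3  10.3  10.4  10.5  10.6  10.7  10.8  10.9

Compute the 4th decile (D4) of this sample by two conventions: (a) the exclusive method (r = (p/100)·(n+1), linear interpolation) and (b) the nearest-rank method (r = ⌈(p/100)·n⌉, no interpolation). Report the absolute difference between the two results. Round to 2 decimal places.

n = 18.
(a) r = 7.6; between ranks 7 (9.8) and 8 (9.9): 9.86.
(b) the nearest-rank method: rank 8 → 9.9.
|9.86 − 9.9| = 0.04.

0.04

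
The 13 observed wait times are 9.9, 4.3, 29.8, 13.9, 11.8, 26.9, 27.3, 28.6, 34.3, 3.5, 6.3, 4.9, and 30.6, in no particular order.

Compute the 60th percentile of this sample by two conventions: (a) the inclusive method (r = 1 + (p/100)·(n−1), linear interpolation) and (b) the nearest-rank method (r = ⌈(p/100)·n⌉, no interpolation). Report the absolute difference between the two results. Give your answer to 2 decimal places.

0.08

Sorted: 3.5, 4.3, 4.9, 6.3, 9.9, 11.8, 13.9, 26.9, 27.3, 28.6, 29.8, 30.6, 34.3.
n = 13.
(a) r = 8.2; between ranks 8 (26.9) and 9 (27.3): 26.98.
(b) the nearest-rank method: rank 8 → 26.9.
|26.98 − 26.9| = 0.08.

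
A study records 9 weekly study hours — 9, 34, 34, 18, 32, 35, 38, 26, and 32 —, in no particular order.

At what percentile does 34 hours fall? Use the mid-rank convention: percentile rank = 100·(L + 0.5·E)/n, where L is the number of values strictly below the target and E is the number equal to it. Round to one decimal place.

66.7

Sorted: 9, 18, 26, 32, 32, 34, 34, 35, 38.
Count below 34: L = 5; count equal: E = 2; n = 9.
Percentile rank = 100·(5 + 0.5·2)/9 = 100·6/9 = 66.67.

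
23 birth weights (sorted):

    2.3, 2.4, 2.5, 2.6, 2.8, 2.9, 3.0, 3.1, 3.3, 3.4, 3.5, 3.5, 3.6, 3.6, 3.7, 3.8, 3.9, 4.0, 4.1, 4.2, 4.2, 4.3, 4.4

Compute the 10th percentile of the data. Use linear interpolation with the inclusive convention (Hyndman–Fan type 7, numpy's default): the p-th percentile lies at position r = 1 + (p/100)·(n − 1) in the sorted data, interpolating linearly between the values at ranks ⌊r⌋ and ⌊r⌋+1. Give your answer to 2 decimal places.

2.52

n = 23.
r = 1 + (10/100)·(23 − 1) = 1 + 2.2 = 3.2.
Rank 3 is 2.5 and rank 4 is 2.6.
Interpolate: 2.5 + 0.2·(2.6 − 2.5) = 2.5 + 0.2·0.1 = 2.52.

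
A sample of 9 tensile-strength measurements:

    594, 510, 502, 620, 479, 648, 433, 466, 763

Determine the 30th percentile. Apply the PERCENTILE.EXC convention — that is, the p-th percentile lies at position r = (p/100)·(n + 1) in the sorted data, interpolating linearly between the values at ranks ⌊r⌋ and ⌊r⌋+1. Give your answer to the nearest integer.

479

Sorted: 433, 466, 479, 502, 510, 594, 620, 648, 763.
n = 9.
r = (30/100)·(9 + 1) = 3.
r is an integer, so P30 is the value at rank 3: 479.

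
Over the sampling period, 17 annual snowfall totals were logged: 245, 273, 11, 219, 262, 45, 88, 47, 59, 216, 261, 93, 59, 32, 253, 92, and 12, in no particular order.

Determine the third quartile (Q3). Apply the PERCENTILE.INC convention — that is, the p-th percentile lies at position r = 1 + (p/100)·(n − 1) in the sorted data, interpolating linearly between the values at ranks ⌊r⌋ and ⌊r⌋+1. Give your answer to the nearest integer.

Sorted: 11, 12, 32, 45, 47, 59, 59, 88, 92, 93, 216, 219, 245, 253, 261, 262, 273.
n = 17.
r = 1 + (75/100)·(17 − 1) = 1 + 12 = 13.
r is an integer, so P75 is the value at rank 13: 245.

245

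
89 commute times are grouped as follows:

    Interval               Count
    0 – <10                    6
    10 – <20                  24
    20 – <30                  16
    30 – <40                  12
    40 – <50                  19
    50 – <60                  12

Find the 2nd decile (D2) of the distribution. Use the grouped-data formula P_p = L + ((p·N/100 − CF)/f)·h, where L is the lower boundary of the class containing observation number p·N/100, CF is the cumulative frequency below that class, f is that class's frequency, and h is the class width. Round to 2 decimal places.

N = 89; target position k = 20/100 · 89 = 17.8.
Cumulative frequencies: 6, 30, 46, 58, 77, 89.
Observation 17.8 falls in the class 10 – <20.
L = 10, CF = 6, f = 24, h = 10.
P20 = 10 + ((17.8 − 6)/24)·10 = 10 + 4.91667 = 14.9167.

14.92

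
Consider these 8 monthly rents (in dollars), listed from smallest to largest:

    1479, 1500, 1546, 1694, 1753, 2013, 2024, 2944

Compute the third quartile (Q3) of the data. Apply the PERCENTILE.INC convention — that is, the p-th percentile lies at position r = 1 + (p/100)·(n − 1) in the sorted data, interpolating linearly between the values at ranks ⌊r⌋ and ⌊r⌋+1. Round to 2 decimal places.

n = 8.
r = 1 + (75/100)·(8 − 1) = 1 + 5.25 = 6.25.
Rank 6 is 2013 and rank 7 is 2024.
Interpolate: 2013 + 0.25·(2024 − 2013) = 2013 + 0.25·11 = 2015.75.

2015.75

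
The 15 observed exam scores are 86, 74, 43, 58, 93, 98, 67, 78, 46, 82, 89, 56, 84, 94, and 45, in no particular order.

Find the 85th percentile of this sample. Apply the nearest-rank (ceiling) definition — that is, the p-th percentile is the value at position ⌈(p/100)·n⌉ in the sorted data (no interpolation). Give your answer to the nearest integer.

93

Sorted: 43, 45, 46, 56, 58, 67, 74, 78, 82, 84, 86, 89, 93, 94, 98.
n = 15.
Position = ⌈85/100 · 15⌉ = ⌈12.75⌉ = 13.
The value at rank 13 is 93.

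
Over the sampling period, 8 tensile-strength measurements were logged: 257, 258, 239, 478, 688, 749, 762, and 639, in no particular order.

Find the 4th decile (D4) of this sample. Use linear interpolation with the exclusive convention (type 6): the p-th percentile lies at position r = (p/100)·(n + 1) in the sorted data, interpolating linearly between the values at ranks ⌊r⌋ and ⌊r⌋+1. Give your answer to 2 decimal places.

Sorted: 239, 257, 258, 478, 639, 688, 749, 762.
n = 8.
r = (40/100)·(8 + 1) = 3.6.
Rank 3 is 258 and rank 4 is 478.
Interpolate: 258 + 0.6·(478 − 258) = 258 + 0.6·220 = 390.

390.00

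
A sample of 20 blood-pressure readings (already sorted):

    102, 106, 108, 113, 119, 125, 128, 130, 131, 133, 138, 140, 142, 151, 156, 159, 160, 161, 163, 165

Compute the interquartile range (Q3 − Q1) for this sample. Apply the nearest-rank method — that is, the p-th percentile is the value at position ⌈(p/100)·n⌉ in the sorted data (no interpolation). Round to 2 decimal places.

37.00

n = 20.
P25: rank ⌈25/100·20⌉ = 5 → 119.
P75: rank ⌈75/100·20⌉ = 15 → 156.
Difference: 156 − 119 = 37.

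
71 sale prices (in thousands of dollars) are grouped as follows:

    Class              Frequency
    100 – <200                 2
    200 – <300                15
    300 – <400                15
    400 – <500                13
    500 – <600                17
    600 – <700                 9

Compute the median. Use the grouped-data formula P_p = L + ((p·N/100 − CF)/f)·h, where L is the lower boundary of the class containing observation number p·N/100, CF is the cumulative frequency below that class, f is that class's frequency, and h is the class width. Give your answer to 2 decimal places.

N = 71; target position k = 50/100 · 71 = 35.5.
Cumulative frequencies: 2, 17, 32, 45, 62, 71.
Observation 35.5 falls in the class 400 – <500.
L = 400, CF = 32, f = 13, h = 100.
P50 = 400 + ((35.5 − 32)/13)·100 = 400 + 26.9231 = 426.923.

426.92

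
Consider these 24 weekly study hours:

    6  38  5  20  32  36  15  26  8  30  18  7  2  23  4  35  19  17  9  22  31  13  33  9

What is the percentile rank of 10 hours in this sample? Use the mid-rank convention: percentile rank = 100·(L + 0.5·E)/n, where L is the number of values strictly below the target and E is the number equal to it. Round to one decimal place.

Sorted: 2, 4, 5, 6, 7, 8, 9, 9, 13, 15, 17, 18, 19, 20, 22, 23, 26, 30, 31, 32, 33, 35, 36, 38.
Count below 10: L = 8; count equal: E = 0; n = 24.
Percentile rank = 100·(8 + 0.5·0)/24 = 100·8/24 = 33.33.

33.3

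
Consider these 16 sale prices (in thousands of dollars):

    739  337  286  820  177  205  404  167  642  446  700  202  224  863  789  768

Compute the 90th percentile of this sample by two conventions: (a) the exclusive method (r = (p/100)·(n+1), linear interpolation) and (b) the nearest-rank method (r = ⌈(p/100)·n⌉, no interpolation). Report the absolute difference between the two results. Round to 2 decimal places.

Sorted: 167, 177, 202, 205, 224, 286, 337, 404, 446, 642, 700, 739, 768, 789, 820, 863.
n = 16.
(a) r = 15.3; between ranks 15 (820) and 16 (863): 832.9.
(b) the nearest-rank method: rank 15 → 820.
|832.9 − 820| = 12.9.

12.90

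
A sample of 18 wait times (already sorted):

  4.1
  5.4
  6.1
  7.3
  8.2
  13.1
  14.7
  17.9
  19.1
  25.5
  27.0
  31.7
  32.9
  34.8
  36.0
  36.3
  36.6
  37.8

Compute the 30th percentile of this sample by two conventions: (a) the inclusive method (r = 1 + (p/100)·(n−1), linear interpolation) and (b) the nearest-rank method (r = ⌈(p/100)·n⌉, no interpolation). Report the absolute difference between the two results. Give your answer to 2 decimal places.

0.16

n = 18.
(a) r = 6.1; between ranks 6 (13.1) and 7 (14.7): 13.26.
(b) the nearest-rank method: rank 6 → 13.1.
|13.26 − 13.1| = 0.16.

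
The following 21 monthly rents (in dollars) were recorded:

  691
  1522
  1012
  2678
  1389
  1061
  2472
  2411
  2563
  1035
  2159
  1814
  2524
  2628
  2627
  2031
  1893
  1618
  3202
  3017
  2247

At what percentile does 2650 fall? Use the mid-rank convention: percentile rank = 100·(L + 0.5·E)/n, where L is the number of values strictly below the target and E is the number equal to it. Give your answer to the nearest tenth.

85.7

Sorted: 691, 1012, 1035, 1061, 1389, 1522, 1618, 1814, 1893, 2031, 2159, 2247, 2411, 2472, 2524, 2563, 2627, 2628, 2678, 3017, 3202.
Count below 2650: L = 18; count equal: E = 0; n = 21.
Percentile rank = 100·(18 + 0.5·0)/21 = 100·18/21 = 85.71.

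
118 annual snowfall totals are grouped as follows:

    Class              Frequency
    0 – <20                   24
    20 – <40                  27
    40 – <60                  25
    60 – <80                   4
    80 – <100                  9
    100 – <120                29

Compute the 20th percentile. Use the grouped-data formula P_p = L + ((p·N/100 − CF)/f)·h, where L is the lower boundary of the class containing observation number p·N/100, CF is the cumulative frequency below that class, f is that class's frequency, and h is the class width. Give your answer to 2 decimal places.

19.67

N = 118; target position k = 20/100 · 118 = 23.6.
Cumulative frequencies: 24, 51, 76, 80, 89, 118.
Observation 23.6 falls in the class 0 – <20.
L = 0, CF = 0, f = 24, h = 20.
P20 = 0 + ((23.6 − 0)/24)·20 = 0 + 19.6667 = 19.6667.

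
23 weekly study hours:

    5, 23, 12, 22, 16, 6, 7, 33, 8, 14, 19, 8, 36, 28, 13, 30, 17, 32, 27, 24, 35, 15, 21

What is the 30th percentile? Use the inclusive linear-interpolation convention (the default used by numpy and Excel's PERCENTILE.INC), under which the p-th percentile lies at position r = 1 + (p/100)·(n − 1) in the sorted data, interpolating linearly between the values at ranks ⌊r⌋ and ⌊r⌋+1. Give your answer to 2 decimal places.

Sorted: 5, 6, 7, 8, 8, 12, 13, 14, 15, 16, 17, 19, 21, 22, 23, 24, 27, 28, 30, 32, 33, 35, 36.
n = 23.
r = 1 + (30/100)·(23 − 1) = 1 + 6.6 = 7.6.
Rank 7 is 13 and rank 8 is 14.
Interpolate: 13 + 0.6·(14 − 13) = 13 + 0.6·1 = 13.6.

13.60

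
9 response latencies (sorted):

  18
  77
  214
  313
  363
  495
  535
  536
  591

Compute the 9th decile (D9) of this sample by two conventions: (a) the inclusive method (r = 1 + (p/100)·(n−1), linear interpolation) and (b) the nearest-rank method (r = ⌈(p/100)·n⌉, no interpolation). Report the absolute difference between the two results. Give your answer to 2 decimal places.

n = 9.
(a) r = 8.2; between ranks 8 (536) and 9 (591): 547.
(b) the nearest-rank method: rank 9 → 591.
|547 − 591| = 44.

44.00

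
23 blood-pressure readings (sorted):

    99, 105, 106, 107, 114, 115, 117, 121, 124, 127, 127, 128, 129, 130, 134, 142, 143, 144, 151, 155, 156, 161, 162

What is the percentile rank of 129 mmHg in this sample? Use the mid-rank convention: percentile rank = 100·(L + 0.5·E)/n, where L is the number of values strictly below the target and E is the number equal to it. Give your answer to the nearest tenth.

54.3

Count below 129: L = 12; count equal: E = 1; n = 23.
Percentile rank = 100·(12 + 0.5·1)/23 = 100·12.5/23 = 54.35.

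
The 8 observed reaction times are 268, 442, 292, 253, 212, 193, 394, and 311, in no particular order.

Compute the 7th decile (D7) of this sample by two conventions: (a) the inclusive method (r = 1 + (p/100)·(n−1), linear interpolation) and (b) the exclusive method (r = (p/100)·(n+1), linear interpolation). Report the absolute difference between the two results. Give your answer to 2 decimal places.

26.80

Sorted: 193, 212, 253, 268, 292, 311, 394, 442.
n = 8.
(a) r = 5.9; between ranks 5 (292) and 6 (311): 309.1.
(b) r = 6.3; between ranks 6 (311) and 7 (394): 335.9.
|309.1 − 335.9| = 26.8.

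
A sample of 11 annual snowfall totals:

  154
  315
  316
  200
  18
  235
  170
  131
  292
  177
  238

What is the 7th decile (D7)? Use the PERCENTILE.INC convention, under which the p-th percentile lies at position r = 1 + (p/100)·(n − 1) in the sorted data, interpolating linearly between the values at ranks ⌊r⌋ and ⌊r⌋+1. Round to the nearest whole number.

Sorted: 18, 131, 154, 170, 177, 200, 235, 238, 292, 315, 316.
n = 11.
r = 1 + (70/100)·(11 − 1) = 1 + 7 = 8.
r is an integer, so P70 is the value at rank 8: 238.

238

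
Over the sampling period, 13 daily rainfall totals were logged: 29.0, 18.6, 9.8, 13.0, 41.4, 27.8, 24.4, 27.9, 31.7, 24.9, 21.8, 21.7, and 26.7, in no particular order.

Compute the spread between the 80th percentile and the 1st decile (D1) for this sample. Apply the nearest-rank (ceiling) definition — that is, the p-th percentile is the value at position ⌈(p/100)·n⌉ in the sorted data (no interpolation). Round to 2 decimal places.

16.00

Sorted: 9.8, 13.0, 18.6, 21.7, 21.8, 24.4, 24.9, 26.7, 27.8, 27.9, 29.0, 31.7, 41.4.
n = 13.
P10: rank ⌈10/100·13⌉ = 2 → 13.
P80: rank ⌈80/100·13⌉ = 11 → 29.
Difference: 29 − 13 = 16.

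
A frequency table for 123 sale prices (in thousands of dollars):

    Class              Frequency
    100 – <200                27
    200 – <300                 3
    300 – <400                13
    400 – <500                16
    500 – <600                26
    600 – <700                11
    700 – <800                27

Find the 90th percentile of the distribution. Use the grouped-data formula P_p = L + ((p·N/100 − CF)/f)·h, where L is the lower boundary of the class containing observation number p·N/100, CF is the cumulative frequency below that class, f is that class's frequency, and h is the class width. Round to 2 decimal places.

754.44

N = 123; target position k = 90/100 · 123 = 110.7.
Cumulative frequencies: 27, 30, 43, 59, 85, 96, 123.
Observation 110.7 falls in the class 700 – <800.
L = 700, CF = 96, f = 27, h = 100.
P90 = 700 + ((110.7 − 96)/27)·100 = 700 + 54.4444 = 754.444.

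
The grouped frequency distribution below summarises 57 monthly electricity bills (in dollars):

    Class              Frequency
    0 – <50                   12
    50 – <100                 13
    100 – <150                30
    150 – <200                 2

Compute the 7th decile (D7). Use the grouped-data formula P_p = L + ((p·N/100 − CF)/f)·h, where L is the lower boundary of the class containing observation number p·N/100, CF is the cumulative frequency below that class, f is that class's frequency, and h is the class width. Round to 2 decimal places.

N = 57; target position k = 70/100 · 57 = 39.9.
Cumulative frequencies: 12, 25, 55, 57.
Observation 39.9 falls in the class 100 – <150.
L = 100, CF = 25, f = 30, h = 50.
P70 = 100 + ((39.9 − 25)/30)·50 = 100 + 24.8333 = 124.833.

124.83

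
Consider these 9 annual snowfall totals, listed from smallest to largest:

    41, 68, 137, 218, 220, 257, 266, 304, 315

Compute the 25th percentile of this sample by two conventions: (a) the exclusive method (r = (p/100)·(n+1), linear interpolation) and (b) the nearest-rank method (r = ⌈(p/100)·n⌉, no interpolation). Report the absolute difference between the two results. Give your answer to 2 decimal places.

n = 9.
(a) r = 2.5; between ranks 2 (68) and 3 (137): 102.5.
(b) the nearest-rank method: rank 3 → 137.
|102.5 − 137| = 34.5.

34.50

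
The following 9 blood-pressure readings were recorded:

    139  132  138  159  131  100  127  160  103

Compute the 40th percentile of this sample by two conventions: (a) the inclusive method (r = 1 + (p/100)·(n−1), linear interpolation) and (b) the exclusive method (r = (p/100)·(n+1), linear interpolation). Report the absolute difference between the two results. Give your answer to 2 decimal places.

0.20

Sorted: 100, 103, 127, 131, 132, 138, 139, 159, 160.
n = 9.
(a) r = 4.2; between ranks 4 (131) and 5 (132): 131.2.
(b) r = 4 → value at rank 4 = 131.
|131.2 − 131| = 0.2.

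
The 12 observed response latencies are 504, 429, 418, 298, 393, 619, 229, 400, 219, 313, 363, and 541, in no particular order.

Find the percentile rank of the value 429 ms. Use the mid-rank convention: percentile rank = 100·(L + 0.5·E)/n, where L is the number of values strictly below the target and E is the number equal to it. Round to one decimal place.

Sorted: 219, 229, 298, 313, 363, 393, 400, 418, 429, 504, 541, 619.
Count below 429: L = 8; count equal: E = 1; n = 12.
Percentile rank = 100·(8 + 0.5·1)/12 = 100·8.5/12 = 70.83.

70.8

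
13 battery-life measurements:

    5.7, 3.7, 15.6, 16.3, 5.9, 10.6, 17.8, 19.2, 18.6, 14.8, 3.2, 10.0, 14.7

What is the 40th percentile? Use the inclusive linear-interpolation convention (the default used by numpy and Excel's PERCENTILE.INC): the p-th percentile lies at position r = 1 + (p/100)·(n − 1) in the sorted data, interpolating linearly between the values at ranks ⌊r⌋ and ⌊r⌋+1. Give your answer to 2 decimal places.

10.48

Sorted: 3.2, 3.7, 5.7, 5.9, 10.0, 10.6, 14.7, 14.8, 15.6, 16.3, 17.8, 18.6, 19.2.
n = 13.
r = 1 + (40/100)·(13 − 1) = 1 + 4.8 = 5.8.
Rank 5 is 10.0 and rank 6 is 10.6.
Interpolate: 10.0 + 0.8·(10.6 − 10.0) = 10.0 + 0.8·0.6 = 10.48.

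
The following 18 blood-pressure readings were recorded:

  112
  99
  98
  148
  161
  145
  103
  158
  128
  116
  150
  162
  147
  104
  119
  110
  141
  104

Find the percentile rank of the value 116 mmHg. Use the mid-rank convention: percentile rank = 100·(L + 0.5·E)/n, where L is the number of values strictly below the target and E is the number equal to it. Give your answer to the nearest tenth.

Sorted: 98, 99, 103, 104, 104, 110, 112, 116, 119, 128, 141, 145, 147, 148, 150, 158, 161, 162.
Count below 116: L = 7; count equal: E = 1; n = 18.
Percentile rank = 100·(7 + 0.5·1)/18 = 100·7.5/18 = 41.67.

41.7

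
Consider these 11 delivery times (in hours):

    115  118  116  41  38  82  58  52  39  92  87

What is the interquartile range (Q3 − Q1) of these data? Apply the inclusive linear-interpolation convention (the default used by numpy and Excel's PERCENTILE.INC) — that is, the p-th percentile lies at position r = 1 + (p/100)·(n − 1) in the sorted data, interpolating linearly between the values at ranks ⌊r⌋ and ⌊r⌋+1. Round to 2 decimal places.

57.00

Sorted: 38, 39, 41, 52, 58, 82, 87, 92, 115, 116, 118.
n = 11.
P25: r = 3.5; ranks 3–4 are 41, 52; interpolating gives 46.5.
P75: r = 8.5; ranks 8–9 are 92, 115; interpolating gives 103.5.
Difference: 103.5 − 46.5 = 57.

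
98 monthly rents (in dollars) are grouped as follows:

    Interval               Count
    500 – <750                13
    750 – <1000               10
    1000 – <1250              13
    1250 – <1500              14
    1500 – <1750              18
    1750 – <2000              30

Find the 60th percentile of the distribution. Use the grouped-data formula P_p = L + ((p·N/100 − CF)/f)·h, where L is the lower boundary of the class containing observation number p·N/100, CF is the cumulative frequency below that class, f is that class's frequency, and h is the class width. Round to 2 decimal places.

1622.22

N = 98; target position k = 60/100 · 98 = 58.8.
Cumulative frequencies: 13, 23, 36, 50, 68, 98.
Observation 58.8 falls in the class 1500 – <1750.
L = 1500, CF = 50, f = 18, h = 250.
P60 = 1500 + ((58.8 − 50)/18)·250 = 1500 + 122.222 = 1622.22.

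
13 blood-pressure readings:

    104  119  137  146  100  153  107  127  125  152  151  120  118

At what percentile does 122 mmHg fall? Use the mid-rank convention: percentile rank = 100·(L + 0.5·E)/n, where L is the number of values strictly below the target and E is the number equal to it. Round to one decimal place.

46.2

Sorted: 100, 104, 107, 118, 119, 120, 125, 127, 137, 146, 151, 152, 153.
Count below 122: L = 6; count equal: E = 0; n = 13.
Percentile rank = 100·(6 + 0.5·0)/13 = 100·6/13 = 46.15.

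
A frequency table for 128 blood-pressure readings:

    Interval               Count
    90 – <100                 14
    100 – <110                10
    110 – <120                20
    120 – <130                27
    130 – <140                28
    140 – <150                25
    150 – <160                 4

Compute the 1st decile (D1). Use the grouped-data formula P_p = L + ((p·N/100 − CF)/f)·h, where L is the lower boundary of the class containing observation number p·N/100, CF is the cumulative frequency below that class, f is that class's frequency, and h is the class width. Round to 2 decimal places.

N = 128; target position k = 10/100 · 128 = 12.8.
Cumulative frequencies: 14, 24, 44, 71, 99, 124, 128.
Observation 12.8 falls in the class 90 – <100.
L = 90, CF = 0, f = 14, h = 10.
P10 = 90 + ((12.8 − 0)/14)·10 = 90 + 9.14286 = 99.1429.

99.14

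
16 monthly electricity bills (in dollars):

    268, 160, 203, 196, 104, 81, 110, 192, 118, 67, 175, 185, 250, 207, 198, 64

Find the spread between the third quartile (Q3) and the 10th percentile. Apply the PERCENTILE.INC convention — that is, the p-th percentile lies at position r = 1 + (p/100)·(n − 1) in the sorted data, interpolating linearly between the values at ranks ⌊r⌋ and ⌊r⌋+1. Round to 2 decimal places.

Sorted: 64, 67, 81, 104, 110, 118, 160, 175, 185, 192, 196, 198, 203, 207, 250, 268.
n = 16.
P10: r = 2.5; ranks 2–3 are 67, 81; interpolating gives 74.
P75: r = 12.25; ranks 12–13 are 198, 203; interpolating gives 199.25.
Difference: 199.25 − 74 = 125.25.

125.25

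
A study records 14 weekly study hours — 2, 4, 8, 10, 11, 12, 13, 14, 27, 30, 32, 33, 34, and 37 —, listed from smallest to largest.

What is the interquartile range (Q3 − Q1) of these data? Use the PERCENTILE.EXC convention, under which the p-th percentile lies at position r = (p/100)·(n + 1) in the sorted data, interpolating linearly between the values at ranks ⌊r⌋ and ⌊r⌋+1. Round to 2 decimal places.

22.75

n = 14.
P25: r = 3.75; ranks 3–4 are 8, 10; interpolating gives 9.5.
P75: r = 11.25; ranks 11–12 are 32, 33; interpolating gives 32.25.
Difference: 32.25 − 9.5 = 22.75.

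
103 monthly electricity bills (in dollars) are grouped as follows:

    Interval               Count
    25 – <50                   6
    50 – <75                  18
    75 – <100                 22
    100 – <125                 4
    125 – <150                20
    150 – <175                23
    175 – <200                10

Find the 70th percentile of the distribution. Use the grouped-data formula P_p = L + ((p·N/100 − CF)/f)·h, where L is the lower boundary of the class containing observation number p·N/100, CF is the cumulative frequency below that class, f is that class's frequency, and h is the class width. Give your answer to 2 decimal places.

N = 103; target position k = 70/100 · 103 = 72.1.
Cumulative frequencies: 6, 24, 46, 50, 70, 93, 103.
Observation 72.1 falls in the class 150 – <175.
L = 150, CF = 70, f = 23, h = 25.
P70 = 150 + ((72.1 − 70)/23)·25 = 150 + 2.28261 = 152.283.

152.28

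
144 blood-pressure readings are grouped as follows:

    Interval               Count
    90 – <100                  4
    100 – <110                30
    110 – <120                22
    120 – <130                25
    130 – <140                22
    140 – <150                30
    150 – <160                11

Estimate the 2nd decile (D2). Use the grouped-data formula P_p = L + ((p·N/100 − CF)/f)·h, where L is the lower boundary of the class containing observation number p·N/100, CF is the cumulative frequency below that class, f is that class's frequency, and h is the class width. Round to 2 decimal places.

108.27

N = 144; target position k = 20/100 · 144 = 28.8.
Cumulative frequencies: 4, 34, 56, 81, 103, 133, 144.
Observation 28.8 falls in the class 100 – <110.
L = 100, CF = 4, f = 30, h = 10.
P20 = 100 + ((28.8 − 4)/30)·10 = 100 + 8.26667 = 108.267.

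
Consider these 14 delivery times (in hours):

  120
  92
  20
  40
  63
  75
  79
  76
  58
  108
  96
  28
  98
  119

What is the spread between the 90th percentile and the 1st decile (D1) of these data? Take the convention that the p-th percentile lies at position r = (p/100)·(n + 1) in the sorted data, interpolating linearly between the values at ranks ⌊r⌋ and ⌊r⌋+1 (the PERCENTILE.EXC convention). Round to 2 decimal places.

Sorted: 20, 28, 40, 58, 63, 75, 76, 79, 92, 96, 98, 108, 119, 120.
n = 14.
P10: r = 1.5; ranks 1–2 are 20, 28; interpolating gives 24.
P90: r = 13.5; ranks 13–14 are 119, 120; interpolating gives 119.5.
Difference: 119.5 − 24 = 95.5.

95.50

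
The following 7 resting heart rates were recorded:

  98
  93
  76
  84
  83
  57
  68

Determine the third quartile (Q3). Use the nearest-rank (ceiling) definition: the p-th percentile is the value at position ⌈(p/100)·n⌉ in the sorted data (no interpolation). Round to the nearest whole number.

93

Sorted: 57, 68, 76, 83, 84, 93, 98.
n = 7.
Position = ⌈75/100 · 7⌉ = ⌈5.25⌉ = 6.
The value at rank 6 is 93.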